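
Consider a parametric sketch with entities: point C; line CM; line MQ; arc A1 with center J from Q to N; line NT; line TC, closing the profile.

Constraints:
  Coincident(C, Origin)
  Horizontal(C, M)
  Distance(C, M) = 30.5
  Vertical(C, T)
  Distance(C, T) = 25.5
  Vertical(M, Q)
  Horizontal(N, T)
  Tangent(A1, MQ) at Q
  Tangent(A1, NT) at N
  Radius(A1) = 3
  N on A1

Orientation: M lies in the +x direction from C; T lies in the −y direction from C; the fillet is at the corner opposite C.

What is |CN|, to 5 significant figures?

37.503

C is at the origin; C and M share the same y with |CM| = 30.5 and M on the +x side, so M = (30.500, 0.0000). CT is vertical with |CT| = 25.5 and T on the −y side, so T = (0.0000, -25.500). The virtual corner opposite C is at (30.500, -25.500). The tangent condition forces JQ to be normal to MQ and since A1 is tangent to NT there, JN ⟂ NT, with radius 3.0, so the center J sits 3.0 in from both sides at J = (27.500, -22.500). That places the tangent points at Q = (30.500, -22.500) on MQ and N = (27.500, -25.500) on NT. Then |CN| = |N − C| = 37.503.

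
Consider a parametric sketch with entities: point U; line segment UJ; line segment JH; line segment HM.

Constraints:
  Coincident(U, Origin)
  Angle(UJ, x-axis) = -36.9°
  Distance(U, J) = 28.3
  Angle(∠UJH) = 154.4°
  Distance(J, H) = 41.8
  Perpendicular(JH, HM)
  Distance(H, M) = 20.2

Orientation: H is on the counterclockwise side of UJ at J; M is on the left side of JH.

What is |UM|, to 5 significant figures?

67.792

∠UJH = 154.4°, so JH runs at -36.9° + (180° − 154.4°) = -11.300° from the x-axis; with |JH| = 41.8, H = J + 41.8·(cos -11.300°, sin -11.300°) = (63.621, -25.182). The perpendicularity gives HM at right angles to JH; with |HM| = 20.2 on the left of JH, M = H + 20.2·(0.19595, 0.98061) = (67.579, -5.3740). Then |UM| = |M − U| = 67.792.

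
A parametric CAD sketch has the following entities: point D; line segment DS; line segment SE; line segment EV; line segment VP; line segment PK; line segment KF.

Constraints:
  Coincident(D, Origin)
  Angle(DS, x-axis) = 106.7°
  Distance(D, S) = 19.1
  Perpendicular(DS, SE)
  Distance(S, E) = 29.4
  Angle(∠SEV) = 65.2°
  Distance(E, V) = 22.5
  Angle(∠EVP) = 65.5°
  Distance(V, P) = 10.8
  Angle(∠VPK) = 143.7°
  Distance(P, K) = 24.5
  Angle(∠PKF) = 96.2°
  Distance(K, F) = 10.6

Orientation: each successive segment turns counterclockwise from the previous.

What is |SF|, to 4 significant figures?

25.70

∠VPK = 143.7° gives PK at 102.3° from the x-axis; with |PK| = 24.5, K = (-19.57, 26.80). ∠PKF = 96.2° gives KF at -173.9° from the x-axis; with |KF| = 10.6, F = (-30.11, 25.67). Then |SF| = |F − S| = 25.70.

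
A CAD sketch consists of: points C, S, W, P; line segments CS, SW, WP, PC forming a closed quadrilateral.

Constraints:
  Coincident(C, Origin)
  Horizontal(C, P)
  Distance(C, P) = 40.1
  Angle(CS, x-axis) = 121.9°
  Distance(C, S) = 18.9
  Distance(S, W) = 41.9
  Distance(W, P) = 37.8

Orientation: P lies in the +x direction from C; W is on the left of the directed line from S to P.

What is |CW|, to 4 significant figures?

44.68

C is at the origin; CP is horizontal with |CP| = 40.1 and P in +x, so P = (40.1, 0). CS runs at 121.9° with |CS| = 18.9, so S = (-9.987, 16.05). W is determined by |SW| = 41.9 and |WP| = 37.8 together: it lies at the intersection of circle(S, 41.9) and circle(P, 37.8). With |SP| = 52.59, the foot of the radical line on SP is 29.40 from S and the perpendicular offset is √(41.9² − 29.40²) = 29.85. Taking the left-of-SP solution: W = (27.12, 35.50).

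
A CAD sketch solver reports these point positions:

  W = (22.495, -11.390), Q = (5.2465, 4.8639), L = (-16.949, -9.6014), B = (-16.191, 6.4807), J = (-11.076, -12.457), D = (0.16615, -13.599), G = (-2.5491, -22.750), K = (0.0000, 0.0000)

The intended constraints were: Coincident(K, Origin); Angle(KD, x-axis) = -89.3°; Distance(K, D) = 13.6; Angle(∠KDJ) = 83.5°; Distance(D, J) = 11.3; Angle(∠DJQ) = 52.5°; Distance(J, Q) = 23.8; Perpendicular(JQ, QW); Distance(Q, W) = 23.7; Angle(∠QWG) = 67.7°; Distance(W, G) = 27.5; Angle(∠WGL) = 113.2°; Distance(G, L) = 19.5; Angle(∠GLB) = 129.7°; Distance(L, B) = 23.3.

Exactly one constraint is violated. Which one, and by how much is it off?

Distance(L, B) = 23.3 — off by 7.20.

K = (0.00, 0.00) ✓; KD at -89.30° ✓; |KD| = 13.60 ✓; ∠KDJ = 83.50° ✓; |DJ| = 11.30 ✓; ∠DJQ = 52.50° ✓; |JQ| = 23.80 ✓; ∠(JQ, QW) = 90.00° ✓; |QW| = 23.70 ✓; ∠QWG = 67.70° ✓; |WG| = 27.50 ✓; ∠WGL = 113.2° ✓; |GL| = 19.50 ✓; ∠GLB = 129.7° ✓; |LB| = 16.10 ✗.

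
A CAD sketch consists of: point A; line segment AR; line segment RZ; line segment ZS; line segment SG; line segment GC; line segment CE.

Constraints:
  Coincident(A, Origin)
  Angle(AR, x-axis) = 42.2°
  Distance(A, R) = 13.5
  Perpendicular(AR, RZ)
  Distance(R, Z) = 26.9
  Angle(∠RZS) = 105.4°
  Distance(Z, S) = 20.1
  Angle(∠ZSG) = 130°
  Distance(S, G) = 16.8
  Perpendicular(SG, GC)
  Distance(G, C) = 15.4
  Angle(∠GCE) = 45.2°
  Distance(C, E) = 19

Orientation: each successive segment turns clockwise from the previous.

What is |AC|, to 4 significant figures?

14.85

A is at the origin; AR runs at 42.2° with length 13.5, so R = (10.00, 9.068). AR is perpendicular to RZ, so RZ runs at -47.80°; with |RZ| = 26.9, Z = (28.07, -10.86). ∠RZS = 105.4° gives ZS at -122.4° from the x-axis; with |ZS| = 20.1, S = (17.30, -27.83). ∠ZSG = 130.0° gives SG at -172.4° from the x-axis; with |SG| = 16.8, G = (0.6476, -30.05). SG is perpendicular to GC, so GC runs at 97.60°; with |GC| = 15.4, C = (-1.389, -14.79). Then |AC| = |C − A| = 14.85.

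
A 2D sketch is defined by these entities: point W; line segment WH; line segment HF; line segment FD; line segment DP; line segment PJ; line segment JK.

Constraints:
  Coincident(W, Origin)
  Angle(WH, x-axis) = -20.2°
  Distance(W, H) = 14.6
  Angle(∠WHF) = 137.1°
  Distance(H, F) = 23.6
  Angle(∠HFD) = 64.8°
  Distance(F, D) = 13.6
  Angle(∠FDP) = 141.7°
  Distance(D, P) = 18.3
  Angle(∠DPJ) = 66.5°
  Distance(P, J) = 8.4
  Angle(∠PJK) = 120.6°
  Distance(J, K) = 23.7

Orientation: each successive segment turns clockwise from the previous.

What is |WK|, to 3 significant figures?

33.3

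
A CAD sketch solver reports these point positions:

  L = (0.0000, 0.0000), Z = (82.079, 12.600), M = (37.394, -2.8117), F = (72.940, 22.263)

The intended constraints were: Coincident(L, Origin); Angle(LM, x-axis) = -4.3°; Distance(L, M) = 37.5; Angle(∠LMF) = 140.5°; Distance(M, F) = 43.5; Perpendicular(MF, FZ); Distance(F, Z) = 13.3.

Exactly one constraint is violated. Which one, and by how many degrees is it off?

Perpendicular(MF, FZ) — off by 8.20°.

L = (0.00, 0.00) ✓; LM at -4.300° ✓; |LM| = 37.50 ✓; ∠LMF = 140.5° ✓; |MF| = 43.50 ✓; ∠(MF, FZ) = 81.80° ✗; |FZ| = 13.30 ✓.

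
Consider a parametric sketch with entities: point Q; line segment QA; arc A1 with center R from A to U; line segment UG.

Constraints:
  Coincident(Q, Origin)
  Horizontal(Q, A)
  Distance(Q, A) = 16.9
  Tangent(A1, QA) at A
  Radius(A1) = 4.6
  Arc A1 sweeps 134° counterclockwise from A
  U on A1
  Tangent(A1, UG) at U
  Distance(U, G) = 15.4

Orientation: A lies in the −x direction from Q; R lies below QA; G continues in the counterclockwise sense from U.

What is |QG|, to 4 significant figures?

21.13

On A1, A sits at bearing 90° from R; a 134° counterclockwise sweep puts U at bearing 224°, so U = R + 4.6·(cos 224°, sin 224°) = (-20.21, -7.795). Tangency of A1 to UG means the radius RU is perpendicular to UG, so UG runs along (−sin 224°, cos 224°); with |UG| = 15.4, G = (-9.511, -18.87). Then |QG| = |G − Q| = 21.13.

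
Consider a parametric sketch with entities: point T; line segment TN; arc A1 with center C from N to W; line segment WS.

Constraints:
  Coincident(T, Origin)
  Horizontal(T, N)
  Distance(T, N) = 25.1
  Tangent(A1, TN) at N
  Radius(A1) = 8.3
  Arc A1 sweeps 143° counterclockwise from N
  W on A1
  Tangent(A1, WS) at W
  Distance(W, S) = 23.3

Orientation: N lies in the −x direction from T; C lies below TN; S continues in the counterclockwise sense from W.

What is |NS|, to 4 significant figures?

31.99

T is at the origin; T and N share the same y with |TN| = 25.1 and N on the −x side, so N = (-25.10, 0.000). The tangent condition forces CN to be normal to TN, so C = N + (0, -8.3) = (-25.10, -8.300). On A1, N sits at bearing 90° from C; a 143° counterclockwise sweep puts W at bearing 233°, so W = C + 8.3·(cos 233°, sin 233°) = (-30.10, -14.93). Tangency of A1 to WS means the radius CW is perpendicular to WS, so WS runs along (−sin 233°, cos 233°); with |WS| = 23.3, S = (-11.49, -28.95). Then |NS| = |S − N| = 31.99.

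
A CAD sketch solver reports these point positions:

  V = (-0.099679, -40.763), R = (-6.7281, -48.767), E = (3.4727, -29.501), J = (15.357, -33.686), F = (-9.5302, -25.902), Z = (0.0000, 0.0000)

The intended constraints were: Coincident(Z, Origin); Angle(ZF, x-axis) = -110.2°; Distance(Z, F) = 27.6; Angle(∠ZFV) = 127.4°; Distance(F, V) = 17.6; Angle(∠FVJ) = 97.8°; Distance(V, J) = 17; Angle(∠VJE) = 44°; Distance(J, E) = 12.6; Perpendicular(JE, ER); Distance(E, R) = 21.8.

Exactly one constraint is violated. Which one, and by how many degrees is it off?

Perpendicular(JE, ER) — off by 8.50°.

Z = (0.00, 0.00) ✓; ZF at -110.2° ✓; |ZF| = 27.60 ✓; ∠ZFV = 127.4° ✓; |FV| = 17.60 ✓; ∠FVJ = 97.80° ✓; |VJ| = 17.00 ✓; ∠VJE = 44.00° ✓; |JE| = 12.60 ✓; ∠(JE, ER) = 81.50° ✗; |ER| = 21.80 ✓.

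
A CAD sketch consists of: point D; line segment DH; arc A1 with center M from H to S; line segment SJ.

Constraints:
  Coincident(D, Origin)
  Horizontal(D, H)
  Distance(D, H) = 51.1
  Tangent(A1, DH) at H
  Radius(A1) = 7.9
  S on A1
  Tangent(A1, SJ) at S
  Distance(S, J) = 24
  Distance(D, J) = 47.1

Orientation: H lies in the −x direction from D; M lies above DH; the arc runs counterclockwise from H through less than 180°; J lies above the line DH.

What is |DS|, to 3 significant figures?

43.9

Checks: |MS| = 7.900 ✓; ∠(MS, SJ) = 90.00° ✓; |SJ| = 24.00 ✓; |DJ| = 47.10 ✓.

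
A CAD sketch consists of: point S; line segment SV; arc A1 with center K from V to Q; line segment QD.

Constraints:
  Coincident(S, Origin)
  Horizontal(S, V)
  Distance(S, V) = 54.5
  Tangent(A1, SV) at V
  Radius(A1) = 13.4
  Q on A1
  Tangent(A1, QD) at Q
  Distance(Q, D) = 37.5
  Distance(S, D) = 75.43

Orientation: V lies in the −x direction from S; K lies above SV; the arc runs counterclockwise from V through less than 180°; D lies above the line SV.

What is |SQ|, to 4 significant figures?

45.32

S is at the origin; S and V share the same y with |SV| = 54.5 and V on the −x side, so V = (-54.50, 0.000). The tangent condition forces KV to be normal to SV, so K = V + (0, 13.4) = (-54.50, 13.40). Since KQ ⟂ QD (tangency), |KD| = √(13.4² + 37.5²) = 39.82 regardless of where Q sits on A1. So D lies on both circle(S, 75.43) and circle(K, 39.82); the above-SV intersection is D = (-53.47, 53.21). Q is the foot of the tangent from D: Q = (-41.77, 17.58).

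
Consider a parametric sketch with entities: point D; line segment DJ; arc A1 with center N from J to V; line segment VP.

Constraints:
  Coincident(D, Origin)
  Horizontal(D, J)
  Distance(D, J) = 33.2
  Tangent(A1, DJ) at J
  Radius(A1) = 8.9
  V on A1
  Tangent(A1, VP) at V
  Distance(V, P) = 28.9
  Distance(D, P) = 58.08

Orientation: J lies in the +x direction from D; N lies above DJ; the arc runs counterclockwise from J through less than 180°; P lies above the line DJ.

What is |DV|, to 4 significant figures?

42.81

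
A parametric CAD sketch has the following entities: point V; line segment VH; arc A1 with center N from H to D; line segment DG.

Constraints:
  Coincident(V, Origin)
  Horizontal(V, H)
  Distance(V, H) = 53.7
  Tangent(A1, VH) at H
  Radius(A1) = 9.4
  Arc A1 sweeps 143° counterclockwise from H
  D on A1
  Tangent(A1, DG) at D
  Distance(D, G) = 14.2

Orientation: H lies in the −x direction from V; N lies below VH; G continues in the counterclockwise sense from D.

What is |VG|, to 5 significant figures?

54.345

V is at the origin; VH is horizontal with |VH| = 53.7 and H on the −x side, so H = (-53.700, 0.0000). A1 meets VH tangentially, so NH is at right angles to VH, so N = H + (0, -9.4) = (-53.700, -9.4000). On A1, H sits at bearing 90° from N; a 143° counterclockwise sweep puts D at bearing 233°, so D = N + 9.4·(cos 233°, sin 233°) = (-59.357, -16.907). A1 meets DG tangentially, so ND is at right angles to DG, so DG runs along (−sin 233°, cos 233°); with |DG| = 14.2, G = (-48.016, -25.453). Then |VG| = |G − V| = 54.345.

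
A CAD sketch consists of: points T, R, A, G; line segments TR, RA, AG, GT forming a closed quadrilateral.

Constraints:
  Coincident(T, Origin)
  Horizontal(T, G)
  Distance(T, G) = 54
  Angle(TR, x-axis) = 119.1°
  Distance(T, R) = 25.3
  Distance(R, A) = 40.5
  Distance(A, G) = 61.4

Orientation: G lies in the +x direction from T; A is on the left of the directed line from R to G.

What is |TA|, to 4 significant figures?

52.47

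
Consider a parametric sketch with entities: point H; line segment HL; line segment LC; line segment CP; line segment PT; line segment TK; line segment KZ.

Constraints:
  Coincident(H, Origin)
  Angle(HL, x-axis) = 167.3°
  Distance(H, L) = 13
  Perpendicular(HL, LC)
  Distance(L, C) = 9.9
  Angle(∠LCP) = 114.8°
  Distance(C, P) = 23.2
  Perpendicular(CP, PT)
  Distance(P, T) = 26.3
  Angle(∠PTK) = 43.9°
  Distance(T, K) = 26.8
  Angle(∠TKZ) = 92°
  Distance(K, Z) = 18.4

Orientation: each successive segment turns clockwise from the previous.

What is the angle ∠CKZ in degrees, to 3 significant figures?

77.5°

∠PTK = 43.9° gives TK at 146° from the x-axis; with |TK| = 26.8, K = (-4.53, 6.65). ∠TKZ = 92.0° gives KZ at 58.0° from the x-axis; with |KZ| = 18.4, Z = (5.22, 22.3). Then cos ∠CKZ = KC·KZ / (|KC||KZ|), giving 77.5°.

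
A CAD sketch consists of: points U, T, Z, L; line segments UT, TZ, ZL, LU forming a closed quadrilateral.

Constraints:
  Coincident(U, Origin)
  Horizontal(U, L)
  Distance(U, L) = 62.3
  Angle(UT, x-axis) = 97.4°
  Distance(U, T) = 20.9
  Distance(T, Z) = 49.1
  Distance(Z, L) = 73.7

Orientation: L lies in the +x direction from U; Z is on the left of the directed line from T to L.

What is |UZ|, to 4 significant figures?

66.62

U is at the origin; U and L share the same y with |UL| = 62.3 and L in +x, so L = (62.3, 0). UT runs at 97.4° with |UT| = 20.9, so T = (-2.692, 20.73). Z is determined by |TZ| = 49.1 and |ZL| = 73.7 together: it lies at the intersection of circle(T, 49.1) and circle(L, 73.7). With |TL| = 68.22, the foot of the radical line on TL is 11.97 from T and the perpendicular offset is √(49.1² − 11.97²) = 47.62. Taking the left-of-TL solution: Z = (23.18, 62.46).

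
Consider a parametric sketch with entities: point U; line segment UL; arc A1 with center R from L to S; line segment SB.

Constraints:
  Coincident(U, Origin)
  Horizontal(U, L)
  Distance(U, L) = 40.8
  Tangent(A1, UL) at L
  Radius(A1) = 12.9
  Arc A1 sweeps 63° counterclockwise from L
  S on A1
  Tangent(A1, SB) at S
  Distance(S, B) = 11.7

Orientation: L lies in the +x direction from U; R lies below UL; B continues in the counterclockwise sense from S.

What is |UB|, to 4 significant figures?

29.68

U is at the origin; UL is horizontal with |UL| = 40.8 and L on the +x side, so L = (40.80, 0.000). Since A1 is tangent to UL there, RL ⟂ UL, so R = L + (0, -12.9) = (40.80, -12.90). On A1, L sits at bearing 90° from R; a 63° counterclockwise sweep puts S at bearing 153°, so S = R + 12.9·(cos 153°, sin 153°) = (29.31, -7.044). A1 meets SB tangentially, so RS is at right angles to SB, so SB runs along (−sin 153°, cos 153°); with |SB| = 11.7, B = (23.99, -17.47). Then |UB| = |B − U| = 29.68.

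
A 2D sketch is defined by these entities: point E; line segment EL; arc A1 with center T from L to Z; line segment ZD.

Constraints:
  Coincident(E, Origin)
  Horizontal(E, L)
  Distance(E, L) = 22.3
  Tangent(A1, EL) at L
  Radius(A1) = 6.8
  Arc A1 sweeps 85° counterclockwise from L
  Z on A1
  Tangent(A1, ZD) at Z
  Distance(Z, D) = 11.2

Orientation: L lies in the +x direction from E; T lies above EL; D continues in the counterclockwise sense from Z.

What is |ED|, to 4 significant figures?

34.71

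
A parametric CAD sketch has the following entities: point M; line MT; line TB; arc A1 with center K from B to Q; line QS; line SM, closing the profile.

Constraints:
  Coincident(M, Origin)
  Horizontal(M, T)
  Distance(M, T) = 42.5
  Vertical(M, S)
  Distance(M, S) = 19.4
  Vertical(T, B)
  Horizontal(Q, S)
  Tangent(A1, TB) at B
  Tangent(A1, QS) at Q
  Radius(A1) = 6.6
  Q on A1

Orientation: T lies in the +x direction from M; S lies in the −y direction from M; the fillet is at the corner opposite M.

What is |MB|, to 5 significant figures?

44.386

M is at the origin; M and T share the same y with |MT| = 42.5 and T on the +x side, so T = (42.500, 0.0000). MS is vertical with |MS| = 19.4 and S on the −y side, so S = (0.0000, -19.400). The virtual corner opposite M is at (42.500, -19.400). The tangent condition forces KB to be normal to TB and the tangent condition forces KQ to be normal to QS, with radius 6.6, so the center K sits 6.6 in from both sides at K = (35.900, -12.800). That places the tangent points at B = (42.500, -12.800) on TB and Q = (35.900, -19.400) on QS. Then |MB| = |B − M| = 44.386.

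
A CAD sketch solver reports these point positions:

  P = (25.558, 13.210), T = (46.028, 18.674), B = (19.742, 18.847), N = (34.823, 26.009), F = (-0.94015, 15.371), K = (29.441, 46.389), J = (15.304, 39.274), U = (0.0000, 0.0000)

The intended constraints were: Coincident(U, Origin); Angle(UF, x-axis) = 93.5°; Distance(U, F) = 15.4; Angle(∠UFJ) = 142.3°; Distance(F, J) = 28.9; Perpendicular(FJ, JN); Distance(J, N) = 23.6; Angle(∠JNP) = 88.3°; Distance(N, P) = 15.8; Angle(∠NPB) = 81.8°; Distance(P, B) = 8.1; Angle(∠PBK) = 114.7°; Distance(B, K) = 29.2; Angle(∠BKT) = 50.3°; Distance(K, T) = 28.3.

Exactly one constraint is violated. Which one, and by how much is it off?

Distance(K, T) = 28.3 — off by 4.00.

U = (0.00, 0.00) ✓; UF at 93.50° ✓; |UF| = 15.40 ✓; ∠UFJ = 142.3° ✓; |FJ| = 28.90 ✓; ∠(FJ, JN) = 90.00° ✓; |JN| = 23.60 ✓; ∠JNP = 88.30° ✓; |NP| = 15.80 ✓; ∠NPB = 81.80° ✓; |PB| = 8.099 ✓; ∠PBK = 114.7° ✓; |BK| = 29.20 ✓; ∠BKT = 50.30° ✓; |KT| = 32.30 ✗.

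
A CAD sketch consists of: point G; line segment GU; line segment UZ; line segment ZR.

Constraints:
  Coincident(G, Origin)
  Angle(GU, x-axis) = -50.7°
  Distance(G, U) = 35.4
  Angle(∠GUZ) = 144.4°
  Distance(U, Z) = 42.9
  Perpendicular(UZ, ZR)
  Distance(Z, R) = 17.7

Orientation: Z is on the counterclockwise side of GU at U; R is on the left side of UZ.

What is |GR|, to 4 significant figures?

71.74

G is at the origin; GU runs at -50.7° with length 35.4, so U = 35.4·(cos -50.7°, sin -50.7°) = (22.42, -27.39). ∠GUZ = 144.4°, so UZ runs at -50.7° + (180° − 144.4°) = -15.10° from the x-axis; with |UZ| = 42.9, Z = U + 42.9·(cos -15.10°, sin -15.10°) = (63.84, -38.57). UZ ⟂ ZR; with |ZR| = 17.7 on the left of UZ, R = Z + 17.7·(0.2605, 0.9655) = (68.45, -21.48). Then |GR| = |R − G| = 71.74.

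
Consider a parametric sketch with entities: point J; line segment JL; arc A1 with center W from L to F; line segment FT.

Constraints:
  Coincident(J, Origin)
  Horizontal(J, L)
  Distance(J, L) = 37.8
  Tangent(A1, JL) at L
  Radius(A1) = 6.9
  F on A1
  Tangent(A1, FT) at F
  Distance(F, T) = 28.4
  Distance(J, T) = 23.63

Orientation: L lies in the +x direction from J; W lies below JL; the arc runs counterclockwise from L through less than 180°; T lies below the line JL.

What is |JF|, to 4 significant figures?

33.30

J is at the origin; JL is horizontal with |JL| = 37.8 and L on the +x side, so L = (37.80, 0.000). Tangency of A1 to JL means the radius WL is perpendicular to JL, so W = L + (0, -6.9) = (37.80, -6.900). Since WF ⟂ FT (tangency), |WT| = √(6.9² + 28.4²) = 29.23 regardless of where F sits on A1. So T lies on both circle(J, 23.63) and circle(W, 29.23); the below-JL intersection is T = (11.89, -20.42). F is the foot of the tangent from T: F = (33.25, -1.709).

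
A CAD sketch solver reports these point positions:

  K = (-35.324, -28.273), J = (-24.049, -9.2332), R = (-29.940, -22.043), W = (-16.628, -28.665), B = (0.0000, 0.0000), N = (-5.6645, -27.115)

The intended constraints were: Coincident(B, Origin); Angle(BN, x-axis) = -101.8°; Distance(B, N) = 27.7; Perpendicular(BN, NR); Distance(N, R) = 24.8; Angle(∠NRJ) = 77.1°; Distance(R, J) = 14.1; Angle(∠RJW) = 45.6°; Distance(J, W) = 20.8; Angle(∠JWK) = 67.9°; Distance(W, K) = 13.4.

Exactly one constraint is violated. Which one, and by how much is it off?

Distance(W, K) = 13.4 — off by 5.30.

B = (0.00, 0.00) ✓; BN at -101.8° ✓; |BN| = 27.70 ✓; ∠(BN, NR) = 90.00° ✓; |NR| = 24.80 ✓; ∠NRJ = 77.10° ✓; |RJ| = 14.10 ✓; ∠RJW = 45.60° ✓; |JW| = 20.80 ✓; ∠JWK = 67.90° ✓; |WK| = 18.70 ✗.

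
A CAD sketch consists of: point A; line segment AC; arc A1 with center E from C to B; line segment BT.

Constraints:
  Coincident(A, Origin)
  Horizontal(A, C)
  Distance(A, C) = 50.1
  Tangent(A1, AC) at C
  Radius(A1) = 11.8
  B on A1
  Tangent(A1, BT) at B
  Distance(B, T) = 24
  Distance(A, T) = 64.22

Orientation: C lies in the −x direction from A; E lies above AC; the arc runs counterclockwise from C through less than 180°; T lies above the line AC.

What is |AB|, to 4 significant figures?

43.46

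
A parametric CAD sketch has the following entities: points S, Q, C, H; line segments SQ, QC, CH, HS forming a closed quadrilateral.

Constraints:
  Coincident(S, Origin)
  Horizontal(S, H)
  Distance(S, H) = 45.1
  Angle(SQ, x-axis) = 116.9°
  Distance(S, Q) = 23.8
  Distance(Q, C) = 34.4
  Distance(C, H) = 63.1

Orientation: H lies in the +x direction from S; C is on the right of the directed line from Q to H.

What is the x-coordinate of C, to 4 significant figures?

-16.72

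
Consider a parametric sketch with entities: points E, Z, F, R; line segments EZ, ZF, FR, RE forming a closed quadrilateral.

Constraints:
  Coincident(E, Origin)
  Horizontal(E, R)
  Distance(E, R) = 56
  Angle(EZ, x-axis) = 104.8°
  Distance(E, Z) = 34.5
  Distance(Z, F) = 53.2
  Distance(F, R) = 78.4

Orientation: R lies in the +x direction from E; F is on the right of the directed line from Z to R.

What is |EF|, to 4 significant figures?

27.44

Checks: |ZF| = 53.20 ✓; |FR| = 78.40 ✓.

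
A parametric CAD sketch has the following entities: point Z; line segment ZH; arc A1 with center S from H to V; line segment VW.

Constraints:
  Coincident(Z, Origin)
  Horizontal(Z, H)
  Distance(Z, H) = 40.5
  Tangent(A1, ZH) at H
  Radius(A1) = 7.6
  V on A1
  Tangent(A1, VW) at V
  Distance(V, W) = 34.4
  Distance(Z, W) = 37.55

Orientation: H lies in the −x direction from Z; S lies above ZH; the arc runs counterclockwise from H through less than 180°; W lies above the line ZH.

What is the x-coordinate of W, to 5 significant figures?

-16.741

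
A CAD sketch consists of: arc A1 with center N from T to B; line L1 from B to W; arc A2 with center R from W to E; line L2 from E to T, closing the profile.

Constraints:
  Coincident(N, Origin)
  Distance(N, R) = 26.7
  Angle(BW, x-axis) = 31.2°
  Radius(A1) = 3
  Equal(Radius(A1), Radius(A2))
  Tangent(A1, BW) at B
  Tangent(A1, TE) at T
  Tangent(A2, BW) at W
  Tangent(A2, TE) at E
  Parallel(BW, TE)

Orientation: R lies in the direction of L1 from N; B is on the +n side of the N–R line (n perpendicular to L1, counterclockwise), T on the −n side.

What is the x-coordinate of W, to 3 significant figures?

21.3

The slot axis is L1's direction at 31.2°, so u = (cos 31.2°, sin 31.2°) = (0.855, 0.518) and n = (−sin 31.2°, cos 31.2°) = (-0.518, 0.855). N is at the origin and R lies 26.7 along u from N, so R = 26.7·u = (22.8, 13.8). Tangency of A1 to both parallel lines with radius 3.0 puts B and T at N ± 3.0·n: B = (-1.55, 2.57), T = (1.55, -2.57). Equal radii place W and E the same way about R: W = R + 3.0·n = (21.3, 16.4), E = R − 3.0·n = (24.4, 11.3). So W.x = 21.3.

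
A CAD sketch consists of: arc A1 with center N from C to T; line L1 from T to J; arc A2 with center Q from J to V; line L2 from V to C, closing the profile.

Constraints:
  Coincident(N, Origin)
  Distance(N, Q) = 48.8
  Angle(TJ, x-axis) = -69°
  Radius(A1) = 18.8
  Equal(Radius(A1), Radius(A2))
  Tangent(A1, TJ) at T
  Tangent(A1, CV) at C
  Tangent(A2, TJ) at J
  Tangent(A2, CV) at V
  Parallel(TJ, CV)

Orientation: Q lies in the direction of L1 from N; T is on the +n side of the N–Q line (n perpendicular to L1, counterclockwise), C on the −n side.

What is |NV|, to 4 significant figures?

52.30

The slot axis is L1's direction at -69.0°, so u = (cos -69.0°, sin -69.0°) = (0.3584, -0.9336) and n = (−sin -69.0°, cos -69.0°) = (0.9336, 0.3584). N is at the origin and Q lies 48.8 along u from N, so Q = 48.8·u = (17.49, -45.56). Tangency of A1 to both parallel lines with radius 18.8 puts T and C at N ± 18.8·n: T = (17.55, 6.737), C = (-17.55, -6.737). Equal radii place J and V the same way about Q: J = Q + 18.8·n = (35.04, -38.82), V = Q − 18.8·n = (-0.06296, -52.30). Then |NV| = |V − N| = 52.30.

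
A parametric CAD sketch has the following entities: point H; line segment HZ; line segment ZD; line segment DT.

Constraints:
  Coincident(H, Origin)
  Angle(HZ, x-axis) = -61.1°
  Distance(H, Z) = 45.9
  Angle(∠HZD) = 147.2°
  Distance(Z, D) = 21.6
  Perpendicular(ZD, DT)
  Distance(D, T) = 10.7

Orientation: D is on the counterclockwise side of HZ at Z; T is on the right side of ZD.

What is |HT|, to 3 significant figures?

69.9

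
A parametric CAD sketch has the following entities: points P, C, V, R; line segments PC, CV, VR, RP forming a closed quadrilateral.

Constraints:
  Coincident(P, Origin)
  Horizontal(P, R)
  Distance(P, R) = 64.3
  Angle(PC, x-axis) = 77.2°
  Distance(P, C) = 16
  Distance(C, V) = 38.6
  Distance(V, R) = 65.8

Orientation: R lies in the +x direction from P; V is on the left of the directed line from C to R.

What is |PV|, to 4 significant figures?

54.23

P is at the origin; P and R share the same y with |PR| = 64.3 and R in +x, so R = (64.3, 0). PC runs at 77.2° with |PC| = 16.0, so C = (3.545, 15.60). V is determined by |CV| = 38.6 and |VR| = 65.8 together: it lies at the intersection of circle(C, 38.6) and circle(R, 65.8). With |CR| = 62.73, the foot of the radical line on CR is 8.728 from C and the perpendicular offset is √(38.6² − 8.728²) = 37.60. Taking the left-of-CR solution: V = (21.35, 49.85).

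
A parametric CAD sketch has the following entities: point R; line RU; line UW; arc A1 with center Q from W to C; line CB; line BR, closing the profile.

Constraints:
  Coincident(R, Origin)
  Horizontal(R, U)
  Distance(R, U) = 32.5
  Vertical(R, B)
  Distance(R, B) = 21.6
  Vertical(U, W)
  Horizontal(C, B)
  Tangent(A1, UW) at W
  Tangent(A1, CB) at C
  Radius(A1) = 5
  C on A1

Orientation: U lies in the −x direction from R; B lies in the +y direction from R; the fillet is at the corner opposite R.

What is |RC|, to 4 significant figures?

34.97

R is at the origin; RU is horizontal with |RU| = 32.5 and U on the −x side, so U = (-32.50, 0.000). R and B share the same x with |RB| = 21.6 and B on the +y side, so B = (0.000, 21.60). The virtual corner opposite R is at (-32.50, 21.60). Tangency of A1 to UW means the radius QW is perpendicular to UW and since A1 is tangent to CB there, QC ⟂ CB, with radius 5.0, so the center Q sits 5.0 in from both sides at Q = (-27.50, 16.60). That places the tangent points at W = (-32.50, 16.60) on UW and C = (-27.50, 21.60) on CB. Then |RC| = |C − R| = 34.97.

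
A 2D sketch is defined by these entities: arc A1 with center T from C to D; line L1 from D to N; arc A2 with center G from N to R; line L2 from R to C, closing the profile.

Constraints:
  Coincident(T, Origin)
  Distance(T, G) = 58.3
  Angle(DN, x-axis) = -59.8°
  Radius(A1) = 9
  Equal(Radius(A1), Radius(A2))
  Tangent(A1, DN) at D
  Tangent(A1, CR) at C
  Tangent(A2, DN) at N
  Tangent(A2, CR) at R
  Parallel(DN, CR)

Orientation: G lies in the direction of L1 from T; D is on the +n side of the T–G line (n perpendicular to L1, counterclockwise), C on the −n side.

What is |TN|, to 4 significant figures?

58.99

The slot axis is L1's direction at -59.8°, so u = (cos -59.8°, sin -59.8°) = (0.5030, -0.8643) and n = (−sin -59.8°, cos -59.8°) = (0.8643, 0.5030). T is at the origin and G lies 58.3 along u from T, so G = 58.3·u = (29.33, -50.39). Tangency of A1 to both parallel lines with radius 9.0 puts D and C at T ± 9.0·n: D = (7.778, 4.527), C = (-7.778, -4.527). Equal radii place N and R the same way about G: N = G + 9.0·n = (37.10, -45.86), R = G − 9.0·n = (21.55, -54.91). Then |TN| = |N − T| = 58.99.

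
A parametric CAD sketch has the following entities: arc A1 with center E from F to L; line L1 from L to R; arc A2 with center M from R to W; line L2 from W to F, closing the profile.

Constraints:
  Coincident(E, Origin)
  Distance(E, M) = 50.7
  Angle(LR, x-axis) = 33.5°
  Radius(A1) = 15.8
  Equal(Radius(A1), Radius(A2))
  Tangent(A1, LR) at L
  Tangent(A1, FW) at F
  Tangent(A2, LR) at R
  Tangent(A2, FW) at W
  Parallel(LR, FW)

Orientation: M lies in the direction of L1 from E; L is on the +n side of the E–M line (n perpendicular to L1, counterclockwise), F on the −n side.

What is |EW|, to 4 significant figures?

53.10

Tangency of A1 to both parallel lines with radius 15.8 puts L and F at E ± 15.8·n: L = (-8.721, 13.18), F = (8.721, -13.18). Equal radii place R and W the same way about M: R = M + 15.8·n = (33.56, 41.16), W = M − 15.8·n = (51.00, 14.81). Then |EW| = |W − E| = 53.10.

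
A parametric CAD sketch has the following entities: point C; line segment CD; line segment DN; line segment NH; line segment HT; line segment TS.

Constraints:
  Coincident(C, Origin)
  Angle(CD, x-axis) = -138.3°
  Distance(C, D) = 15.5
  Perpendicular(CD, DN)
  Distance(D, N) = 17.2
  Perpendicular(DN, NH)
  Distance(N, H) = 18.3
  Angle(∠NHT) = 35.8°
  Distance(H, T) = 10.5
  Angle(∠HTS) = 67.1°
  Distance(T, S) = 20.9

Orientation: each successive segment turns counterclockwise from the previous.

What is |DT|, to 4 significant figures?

14.76

DN ⟂ NH, so NH runs at 41.70°; with |NH| = 18.3, H = (13.53, -10.98). ∠NHT = 35.8° gives HT at -174.1° from the x-axis; with |HT| = 10.5, T = (3.088, -12.06). Then |DT| = |T − D| = 14.76.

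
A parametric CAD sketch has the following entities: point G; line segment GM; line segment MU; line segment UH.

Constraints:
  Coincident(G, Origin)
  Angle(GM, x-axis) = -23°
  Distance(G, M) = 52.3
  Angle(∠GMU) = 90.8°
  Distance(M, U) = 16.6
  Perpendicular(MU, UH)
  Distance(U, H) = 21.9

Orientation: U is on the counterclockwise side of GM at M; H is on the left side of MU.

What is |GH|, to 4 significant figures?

34.99

∠GMU = 90.8°, so MU runs at -23.0° + (180° − 90.8°) = 66.20° from the x-axis; with |MU| = 16.6, U = M + 16.6·(cos 66.20°, sin 66.20°) = (54.84, -5.247). The perpendicularity gives UH at right angles to MU; with |UH| = 21.9 on the left of MU, H = U + 21.9·(-0.9150, 0.4035) = (34.80, 3.591). Then |GH| = |H − G| = 34.99.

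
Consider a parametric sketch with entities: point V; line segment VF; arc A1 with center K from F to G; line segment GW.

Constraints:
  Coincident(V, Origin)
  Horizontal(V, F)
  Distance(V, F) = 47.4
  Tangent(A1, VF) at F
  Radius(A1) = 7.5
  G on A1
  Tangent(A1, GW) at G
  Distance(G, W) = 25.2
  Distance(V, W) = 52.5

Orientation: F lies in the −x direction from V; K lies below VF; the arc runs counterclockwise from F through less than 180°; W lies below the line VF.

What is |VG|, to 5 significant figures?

55.016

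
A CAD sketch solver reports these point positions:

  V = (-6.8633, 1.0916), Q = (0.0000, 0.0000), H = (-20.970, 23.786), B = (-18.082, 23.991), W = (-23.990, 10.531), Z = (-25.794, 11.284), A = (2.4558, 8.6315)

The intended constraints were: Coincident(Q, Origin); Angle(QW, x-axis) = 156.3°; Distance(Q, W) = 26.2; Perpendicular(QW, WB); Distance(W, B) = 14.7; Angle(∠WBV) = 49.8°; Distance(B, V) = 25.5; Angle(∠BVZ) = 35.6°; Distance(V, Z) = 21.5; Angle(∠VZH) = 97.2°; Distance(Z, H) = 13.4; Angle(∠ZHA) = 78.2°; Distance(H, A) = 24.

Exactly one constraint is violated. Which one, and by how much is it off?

Distance(H, A) = 24 — off by 3.90.

Q = (0.00, 0.00) ✓; QW at 156.3° ✓; |QW| = 26.20 ✓; ∠(QW, WB) = 90.00° ✓; |WB| = 14.70 ✓; ∠WBV = 49.80° ✓; |BV| = 25.50 ✓; ∠BVZ = 35.60° ✓; |VZ| = 21.50 ✓; ∠VZH = 97.20° ✓; |ZH| = 13.40 ✓; ∠ZHA = 78.20° ✓; |HA| = 27.90 ✗.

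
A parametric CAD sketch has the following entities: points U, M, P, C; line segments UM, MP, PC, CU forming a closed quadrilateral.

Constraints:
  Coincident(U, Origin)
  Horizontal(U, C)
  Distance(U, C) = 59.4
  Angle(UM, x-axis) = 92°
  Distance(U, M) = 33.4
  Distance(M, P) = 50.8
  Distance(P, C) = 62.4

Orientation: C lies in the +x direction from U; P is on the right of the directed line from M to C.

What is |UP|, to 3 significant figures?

17.4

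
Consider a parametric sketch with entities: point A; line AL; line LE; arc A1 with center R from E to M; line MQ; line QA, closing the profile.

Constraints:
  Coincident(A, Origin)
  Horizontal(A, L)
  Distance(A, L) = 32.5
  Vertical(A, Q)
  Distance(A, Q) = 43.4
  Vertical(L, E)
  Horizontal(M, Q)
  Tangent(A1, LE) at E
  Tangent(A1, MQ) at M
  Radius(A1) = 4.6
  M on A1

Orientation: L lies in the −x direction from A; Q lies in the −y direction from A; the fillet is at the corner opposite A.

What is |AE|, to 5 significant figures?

50.613

A is at the origin; AL is horizontal with |AL| = 32.5 and L on the −x side, so L = (-32.500, 0.0000). AQ is vertical with |AQ| = 43.4 and Q on the −y side, so Q = (0.0000, -43.400). The virtual corner opposite A is at (-32.500, -43.400). Tangency of A1 to LE means the radius RE is perpendicular to LE and A1 meets MQ tangentially, so RM is at right angles to MQ, with radius 4.6, so the center R sits 4.6 in from both sides at R = (-27.900, -38.800). That places the tangent points at E = (-32.500, -38.800) on LE and M = (-27.900, -43.400) on MQ. Then |AE| = |E − A| = 50.613.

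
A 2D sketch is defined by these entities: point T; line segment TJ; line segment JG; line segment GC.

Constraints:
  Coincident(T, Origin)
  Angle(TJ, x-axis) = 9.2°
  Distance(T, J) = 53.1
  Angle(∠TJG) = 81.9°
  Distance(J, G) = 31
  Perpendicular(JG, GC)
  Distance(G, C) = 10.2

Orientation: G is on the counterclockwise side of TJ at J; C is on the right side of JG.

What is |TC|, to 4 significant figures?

67.03

∠TJG = 81.9°, so JG runs at 9.2° + (180° − 81.9°) = 107.3° from the x-axis; with |JG| = 31.0, G = J + 31.0·(cos 107.3°, sin 107.3°) = (43.20, 38.09). JG is perpendicular to GC; with |GC| = 10.2 on the right of JG, C = G + 10.2·(0.9548, 0.2974) = (52.94, 41.12). Then |TC| = |C − T| = 67.03.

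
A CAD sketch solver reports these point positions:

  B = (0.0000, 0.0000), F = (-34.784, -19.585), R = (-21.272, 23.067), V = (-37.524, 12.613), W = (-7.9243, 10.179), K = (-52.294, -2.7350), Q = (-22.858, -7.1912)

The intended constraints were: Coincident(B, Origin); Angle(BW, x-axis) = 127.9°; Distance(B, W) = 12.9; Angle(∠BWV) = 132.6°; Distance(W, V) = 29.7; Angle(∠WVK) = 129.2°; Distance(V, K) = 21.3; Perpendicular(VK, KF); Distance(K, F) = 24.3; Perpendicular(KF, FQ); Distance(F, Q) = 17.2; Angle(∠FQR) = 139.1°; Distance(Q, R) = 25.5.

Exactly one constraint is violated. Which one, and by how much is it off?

Distance(Q, R) = 25.5 — off by 4.80.

B = (0.00, 0.00) ✓; BW at 127.9° ✓; |BW| = 12.90 ✓; ∠BWV = 132.6° ✓; |WV| = 29.70 ✓; ∠WVK = 129.2° ✓; |VK| = 21.30 ✓; ∠(VK, KF) = 90.00° ✓; |KF| = 24.30 ✓; ∠(KF, FQ) = 90.00° ✓; |FQ| = 17.20 ✓; ∠FQR = 139.1° ✓; |QR| = 30.30 ✗.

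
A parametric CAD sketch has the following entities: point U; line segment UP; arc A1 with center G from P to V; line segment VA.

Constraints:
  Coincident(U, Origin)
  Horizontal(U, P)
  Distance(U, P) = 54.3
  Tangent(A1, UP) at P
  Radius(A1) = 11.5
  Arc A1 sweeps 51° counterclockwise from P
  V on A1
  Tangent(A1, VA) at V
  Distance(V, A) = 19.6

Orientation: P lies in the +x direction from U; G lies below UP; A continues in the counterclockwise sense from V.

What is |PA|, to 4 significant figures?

28.85

On A1, P sits at bearing 90° from G; a 51° counterclockwise sweep puts V at bearing 141°, so V = G + 11.5·(cos 141°, sin 141°) = (45.36, -4.263). A1 meets VA tangentially, so GV is at right angles to VA, so VA runs along (−sin 141°, cos 141°); with |VA| = 19.6, A = (33.03, -19.49). Then |PA| = |A − P| = 28.85.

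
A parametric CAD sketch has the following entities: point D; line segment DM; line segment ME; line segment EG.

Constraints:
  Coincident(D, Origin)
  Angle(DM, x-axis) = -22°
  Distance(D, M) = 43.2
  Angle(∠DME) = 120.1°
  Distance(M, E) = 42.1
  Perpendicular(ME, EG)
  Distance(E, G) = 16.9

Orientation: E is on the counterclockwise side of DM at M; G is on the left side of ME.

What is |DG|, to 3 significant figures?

67.0

∠DME = 120.1°, so ME runs at -22.0° + (180° − 120.1°) = 37.9° from the x-axis; with |ME| = 42.1, E = M + 42.1·(cos 37.9°, sin 37.9°) = (73.3, 9.68). ME is perpendicular to EG; with |EG| = 16.9 on the left of ME, G = E + 16.9·(-0.614, 0.789) = (62.9, 23.0). Then |DG| = |G − D| = 67.0.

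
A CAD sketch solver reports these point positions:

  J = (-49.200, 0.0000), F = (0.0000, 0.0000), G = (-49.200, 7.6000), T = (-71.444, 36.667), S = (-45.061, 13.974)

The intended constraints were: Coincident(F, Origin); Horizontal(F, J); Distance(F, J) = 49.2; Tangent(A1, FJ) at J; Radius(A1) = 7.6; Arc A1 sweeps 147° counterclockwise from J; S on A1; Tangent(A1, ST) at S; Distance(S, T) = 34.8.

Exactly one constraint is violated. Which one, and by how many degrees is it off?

Tangent(A1, ST) at S — off by 7.70°.

F = (0.00, 0.00) ✓; F.y = 0.00, J.y = 0.00 ✓; |FJ| = 49.20 ✓; ∠(GJ, JF) = 90.00° ✓; |GJ| = 7.600 ✓; bearing(G→S) − bearing(G→J) = 147.0° ✓; |GS| = 7.600 ✓; ∠(GS, ST) = 97.70° ✗; |ST| = 34.80 ✓.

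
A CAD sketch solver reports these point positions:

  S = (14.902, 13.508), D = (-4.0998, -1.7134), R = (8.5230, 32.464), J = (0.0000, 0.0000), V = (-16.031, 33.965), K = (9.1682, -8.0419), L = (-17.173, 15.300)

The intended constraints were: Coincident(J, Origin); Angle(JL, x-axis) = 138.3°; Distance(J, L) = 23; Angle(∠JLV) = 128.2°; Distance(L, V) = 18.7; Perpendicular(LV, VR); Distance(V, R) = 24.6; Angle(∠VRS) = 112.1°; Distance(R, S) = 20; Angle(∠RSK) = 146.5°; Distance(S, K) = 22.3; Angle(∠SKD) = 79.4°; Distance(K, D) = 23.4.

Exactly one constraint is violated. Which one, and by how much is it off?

Distance(K, D) = 23.4 — off by 8.70.

J = (0.00, 0.00) ✓; JL at 138.3° ✓; |JL| = 23.00 ✓; ∠JLV = 128.2° ✓; |LV| = 18.70 ✓; ∠(LV, VR) = 90.00° ✓; |VR| = 24.60 ✓; ∠VRS = 112.1° ✓; |RS| = 20.00 ✓; ∠RSK = 146.5° ✓; |SK| = 22.30 ✓; ∠SKD = 79.40° ✓; |KD| = 14.70 ✗.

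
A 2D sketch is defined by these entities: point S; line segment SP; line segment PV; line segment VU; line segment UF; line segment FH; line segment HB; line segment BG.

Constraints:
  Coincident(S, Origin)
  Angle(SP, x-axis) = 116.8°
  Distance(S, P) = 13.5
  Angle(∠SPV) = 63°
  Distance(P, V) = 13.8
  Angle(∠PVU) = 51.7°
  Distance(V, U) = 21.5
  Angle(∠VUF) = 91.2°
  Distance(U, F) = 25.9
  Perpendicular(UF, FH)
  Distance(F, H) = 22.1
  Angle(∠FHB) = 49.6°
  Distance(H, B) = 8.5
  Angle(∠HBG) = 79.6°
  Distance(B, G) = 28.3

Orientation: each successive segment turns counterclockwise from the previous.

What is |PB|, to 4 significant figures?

9.507

S is at the origin; SP runs at 116.8° with length 13.5, so P = (-6.087, 12.05). ∠SPV = 63.0° gives PV at -126.2° from the x-axis; with |PV| = 13.8, V = (-14.24, 0.9139). ∠PVU = 51.7° gives VU at 2.100° from the x-axis; with |VU| = 21.5, U = (7.248, 1.702). ∠VUF = 91.2° gives UF at 90.90° from the x-axis; with |UF| = 25.9, F = (6.842, 27.60). UF is perpendicular to FH, so FH runs at -179.1°; with |FH| = 22.1, H = (-15.26, 27.25). ∠FHB = 49.6° gives HB at -48.70° from the x-axis; with |HB| = 8.5, B = (-9.646, 20.87). Then |PB| = |B − P| = 9.507.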